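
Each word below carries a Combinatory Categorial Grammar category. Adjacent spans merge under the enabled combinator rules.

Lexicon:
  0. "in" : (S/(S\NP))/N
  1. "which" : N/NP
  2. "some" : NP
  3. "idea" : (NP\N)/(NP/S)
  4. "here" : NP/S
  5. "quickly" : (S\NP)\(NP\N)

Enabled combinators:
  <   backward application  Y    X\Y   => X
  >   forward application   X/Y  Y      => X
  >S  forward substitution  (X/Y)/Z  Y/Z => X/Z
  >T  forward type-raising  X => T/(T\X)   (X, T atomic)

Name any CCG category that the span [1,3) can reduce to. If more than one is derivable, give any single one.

[0,6] S   >
  [0,3] S/(S\NP)   >
    [0,1] "in" : (S/(S\NP))/N
    [1,3] N   >
      [1,2] "which" : N/NP
      [2,3] "some" : NP
  [3,6] S\NP   <
    [3,5] NP\N   >
      [3,4] "idea" : (NP\N)/(NP/S)
      [4,5] "here" : NP/S
    [5,6] "quickly" : (S\NP)\(NP\N)

N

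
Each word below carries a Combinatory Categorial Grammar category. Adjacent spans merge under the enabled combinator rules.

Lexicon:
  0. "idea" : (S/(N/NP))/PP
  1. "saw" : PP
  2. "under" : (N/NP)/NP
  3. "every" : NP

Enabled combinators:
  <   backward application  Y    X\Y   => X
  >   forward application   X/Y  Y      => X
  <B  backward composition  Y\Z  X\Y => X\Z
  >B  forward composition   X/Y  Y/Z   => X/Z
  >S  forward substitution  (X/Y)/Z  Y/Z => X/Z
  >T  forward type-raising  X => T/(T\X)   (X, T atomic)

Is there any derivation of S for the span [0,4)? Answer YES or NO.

[0,4] S   >
  [0,2] S/(N/NP)   >
    [0,1] "idea" : (S/(N/NP))/PP
    [1,2] "saw" : PP
  [2,4] N/NP   >
    [2,3] "under" : (N/NP)/NP
    [3,4] "every" : NP

YES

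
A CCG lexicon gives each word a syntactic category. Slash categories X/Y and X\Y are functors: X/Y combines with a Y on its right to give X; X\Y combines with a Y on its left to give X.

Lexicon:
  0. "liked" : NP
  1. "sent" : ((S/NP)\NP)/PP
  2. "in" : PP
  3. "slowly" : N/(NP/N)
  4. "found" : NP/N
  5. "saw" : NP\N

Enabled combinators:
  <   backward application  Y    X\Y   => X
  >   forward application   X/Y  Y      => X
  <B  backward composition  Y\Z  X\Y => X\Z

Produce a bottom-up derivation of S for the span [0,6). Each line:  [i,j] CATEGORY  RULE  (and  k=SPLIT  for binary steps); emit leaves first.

[0,6] S   >
  [0,3] S/NP   <
    [0,1] "liked" : NP
    [1,3] (S/NP)\NP   >
      [1,2] "sent" : ((S/NP)\NP)/PP
      [2,3] "in" : PP
  [3,6] NP   <
    [3,5] N   >
      [3,4] "slowly" : N/(NP/N)
      [4,5] "found" : NP/N
    [5,6] "saw" : NP\N

[0,1] NP  lex  "liked"
[1,2] ((S/NP)\NP)/PP  lex  "sent"
[2,3] PP  lex  "in"
[1,3] (S/NP)\NP  >  k=2
[0,3] S/NP  <  k=1
[3,4] N/(NP/N)  lex  "slowly"
[4,5] NP/N  lex  "found"
[3,5] N  >  k=4
[5,6] NP\N  lex  "saw"
[3,6] NP  <  k=5
[0,6] S  >  k=3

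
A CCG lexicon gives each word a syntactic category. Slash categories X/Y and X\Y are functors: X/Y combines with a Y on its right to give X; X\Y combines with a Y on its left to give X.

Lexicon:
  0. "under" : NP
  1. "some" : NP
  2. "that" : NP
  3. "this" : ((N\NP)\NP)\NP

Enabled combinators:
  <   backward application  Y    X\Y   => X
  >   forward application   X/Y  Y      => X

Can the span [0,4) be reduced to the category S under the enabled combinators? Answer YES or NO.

NO

NP NP NP ((N\NP)\NP)\NP
CKY chart[0,4] = {N}; S ∉ chart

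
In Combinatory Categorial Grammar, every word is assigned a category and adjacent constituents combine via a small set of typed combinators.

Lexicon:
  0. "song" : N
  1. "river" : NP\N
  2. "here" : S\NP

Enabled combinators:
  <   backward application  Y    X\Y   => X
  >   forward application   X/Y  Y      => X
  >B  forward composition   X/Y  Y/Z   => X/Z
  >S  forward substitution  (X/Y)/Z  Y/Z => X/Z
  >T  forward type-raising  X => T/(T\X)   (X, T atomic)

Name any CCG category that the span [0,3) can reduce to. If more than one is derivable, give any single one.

[0,3] S   <
  [0,2] NP   >
    [0,1] NP/(NP\N)   >T
      [0,1] "song" : N
    [1,2] "river" : NP\N
  [2,3] "here" : S\NP

S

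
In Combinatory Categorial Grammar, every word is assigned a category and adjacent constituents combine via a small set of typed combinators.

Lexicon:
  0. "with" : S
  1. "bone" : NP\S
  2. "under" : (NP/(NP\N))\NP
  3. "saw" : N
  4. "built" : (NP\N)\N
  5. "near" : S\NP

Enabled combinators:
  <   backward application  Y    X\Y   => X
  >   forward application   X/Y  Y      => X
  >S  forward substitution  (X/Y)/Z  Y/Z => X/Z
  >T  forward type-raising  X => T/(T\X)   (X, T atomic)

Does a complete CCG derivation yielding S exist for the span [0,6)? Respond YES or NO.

[0,6] S   <
  [0,5] NP   >
    [0,3] NP/(NP\N)   <
      [0,2] NP   >
        [0,1] NP/(NP\S)   >T
          [0,1] "with" : S
        [1,2] "bone" : NP\S
      [2,3] "under" : (NP/(NP\N))\NP
    [3,5] NP\N   <
      [3,4] "saw" : N
      [4,5] "built" : (NP\N)\N
  [5,6] "near" : S\NP

YES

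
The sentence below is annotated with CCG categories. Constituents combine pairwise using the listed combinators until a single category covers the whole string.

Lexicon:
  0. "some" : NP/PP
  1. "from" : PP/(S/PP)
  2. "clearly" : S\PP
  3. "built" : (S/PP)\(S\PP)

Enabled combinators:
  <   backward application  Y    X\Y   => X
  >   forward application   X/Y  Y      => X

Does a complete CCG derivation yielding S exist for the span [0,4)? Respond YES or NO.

NP/PP PP/(S/PP) S\PP (S/PP)\(S\PP)
CKY chart[0,4] = {NP}; S ∉ chart

NO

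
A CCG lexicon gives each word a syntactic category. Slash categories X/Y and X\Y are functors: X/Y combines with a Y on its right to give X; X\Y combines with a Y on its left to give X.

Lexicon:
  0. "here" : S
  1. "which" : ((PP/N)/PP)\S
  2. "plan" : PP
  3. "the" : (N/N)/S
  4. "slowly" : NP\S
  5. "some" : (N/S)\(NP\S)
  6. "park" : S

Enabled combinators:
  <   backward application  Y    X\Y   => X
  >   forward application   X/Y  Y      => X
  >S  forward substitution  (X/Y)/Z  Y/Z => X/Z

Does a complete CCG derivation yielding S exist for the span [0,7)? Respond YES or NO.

S ((PP/N)/PP)\S PP (N/N)/S NP\S (N/S)\(NP\S) S
CKY chart[0,7] = {PP}; S ∉ chart

NO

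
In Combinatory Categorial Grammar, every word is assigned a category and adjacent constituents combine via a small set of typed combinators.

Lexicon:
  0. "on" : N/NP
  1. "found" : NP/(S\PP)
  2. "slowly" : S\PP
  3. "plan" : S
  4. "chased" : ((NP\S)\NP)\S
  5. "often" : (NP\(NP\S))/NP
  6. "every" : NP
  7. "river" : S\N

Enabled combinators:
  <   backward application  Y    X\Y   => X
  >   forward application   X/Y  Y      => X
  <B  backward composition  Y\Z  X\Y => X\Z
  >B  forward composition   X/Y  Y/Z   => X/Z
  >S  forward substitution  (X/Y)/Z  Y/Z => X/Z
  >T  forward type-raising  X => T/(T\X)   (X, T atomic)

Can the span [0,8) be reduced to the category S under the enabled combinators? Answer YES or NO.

YES

[0,8] S   <
  [0,7] N   >
    [0,1] "on" : N/NP
    [1,7] NP   <
      [1,5] NP\S   <
        [1,3] NP   >
          [1,2] "found" : NP/(S\PP)
          [2,3] "slowly" : S\PP
        [3,5] (NP\S)\NP   <
          [3,4] "plan" : S
          [4,5] "chased" : ((NP\S)\NP)\S
      [5,7] NP\(NP\S)   >
        [5,6] "often" : (NP\(NP\S))/NP
        [6,7] "every" : NP
  [7,8] "river" : S\N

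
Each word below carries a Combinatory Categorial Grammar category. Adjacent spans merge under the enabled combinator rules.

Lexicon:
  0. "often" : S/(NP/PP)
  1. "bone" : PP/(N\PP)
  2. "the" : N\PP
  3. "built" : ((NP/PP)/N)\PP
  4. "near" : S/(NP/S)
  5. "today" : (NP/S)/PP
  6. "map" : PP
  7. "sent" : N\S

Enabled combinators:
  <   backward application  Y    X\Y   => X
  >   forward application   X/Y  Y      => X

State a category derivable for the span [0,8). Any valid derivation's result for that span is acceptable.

S

[0,8] S   >
  [0,1] "often" : S/(NP/PP)
  [1,8] NP/PP   >
    [1,4] (NP/PP)/N   <
      [1,3] PP   >
        [1,2] "bone" : PP/(N\PP)
        [2,3] "the" : N\PP
      [3,4] "built" : ((NP/PP)/N)\PP
    [4,8] N   <
      [4,7] S   >
        [4,5] "near" : S/(NP/S)
        [5,7] NP/S   >
          [5,6] "today" : (NP/S)/PP
          [6,7] "map" : PP
      [7,8] "sent" : N\S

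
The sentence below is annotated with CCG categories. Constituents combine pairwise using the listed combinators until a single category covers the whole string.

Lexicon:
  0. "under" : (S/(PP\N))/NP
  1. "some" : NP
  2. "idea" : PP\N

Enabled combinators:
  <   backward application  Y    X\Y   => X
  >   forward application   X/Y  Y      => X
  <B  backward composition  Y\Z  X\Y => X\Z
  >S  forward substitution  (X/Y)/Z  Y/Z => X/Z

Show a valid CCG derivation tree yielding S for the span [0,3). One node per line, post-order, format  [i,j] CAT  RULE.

[0,3] S   >
  [0,2] S/(PP\N)   >
    [0,1] "under" : (S/(PP\N))/NP
    [1,2] "some" : NP
  [2,3] "idea" : PP\N

[0,1] (S/(PP\N))/NP  lex  "under"
[1,2] NP  lex  "some"
[0,2] S/(PP\N)  >  k=1
[2,3] PP\N  lex  "idea"
[0,3] S  >  k=2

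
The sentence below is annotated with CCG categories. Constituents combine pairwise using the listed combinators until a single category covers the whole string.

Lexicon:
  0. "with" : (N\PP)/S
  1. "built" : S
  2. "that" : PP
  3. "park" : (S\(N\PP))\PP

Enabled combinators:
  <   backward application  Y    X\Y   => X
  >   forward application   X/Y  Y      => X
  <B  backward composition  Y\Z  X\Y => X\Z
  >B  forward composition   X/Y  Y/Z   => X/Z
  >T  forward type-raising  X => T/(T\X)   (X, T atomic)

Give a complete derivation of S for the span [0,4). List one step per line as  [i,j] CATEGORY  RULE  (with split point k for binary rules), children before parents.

[0,4] S   <
  [0,2] N\PP   >
    [0,1] "with" : (N\PP)/S
    [1,2] "built" : S
  [2,4] S\(N\PP)   <
    [2,3] "that" : PP
    [3,4] "park" : (S\(N\PP))\PP

[0,1] (N\PP)/S  lex  "with"
[1,2] S  lex  "built"
[0,2] N\PP  >  k=1
[2,3] PP  lex  "that"
[3,4] (S\(N\PP))\PP  lex  "park"
[2,4] S\(N\PP)  <  k=3
[0,4] S  <  k=2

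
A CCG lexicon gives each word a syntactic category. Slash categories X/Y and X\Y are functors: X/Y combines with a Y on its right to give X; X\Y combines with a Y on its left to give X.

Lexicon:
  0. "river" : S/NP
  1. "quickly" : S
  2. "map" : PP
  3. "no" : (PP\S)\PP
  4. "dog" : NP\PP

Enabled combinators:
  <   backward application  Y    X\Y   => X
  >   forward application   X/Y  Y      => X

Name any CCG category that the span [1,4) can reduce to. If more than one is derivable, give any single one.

[0,5] S   >
  [0,1] "river" : S/NP
  [1,5] NP   <
    [1,4] PP   <
      [1,2] "quickly" : S
      [2,4] PP\S   <
        [2,3] "map" : PP
        [3,4] "no" : (PP\S)\PP
    [4,5] "dog" : NP\PP

PP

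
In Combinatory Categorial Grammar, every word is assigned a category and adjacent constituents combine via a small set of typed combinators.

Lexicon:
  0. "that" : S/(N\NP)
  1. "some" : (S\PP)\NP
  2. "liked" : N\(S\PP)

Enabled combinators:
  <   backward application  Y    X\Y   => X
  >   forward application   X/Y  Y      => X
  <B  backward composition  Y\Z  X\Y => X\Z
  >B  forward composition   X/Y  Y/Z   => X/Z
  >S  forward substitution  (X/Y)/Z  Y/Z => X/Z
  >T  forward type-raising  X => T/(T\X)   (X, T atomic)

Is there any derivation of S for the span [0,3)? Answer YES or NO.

[0,3] S   >
  [0,1] "that" : S/(N\NP)
  [1,3] N\NP   <B
    [1,2] "some" : (S\PP)\NP
    [2,3] "liked" : N\(S\PP)

YES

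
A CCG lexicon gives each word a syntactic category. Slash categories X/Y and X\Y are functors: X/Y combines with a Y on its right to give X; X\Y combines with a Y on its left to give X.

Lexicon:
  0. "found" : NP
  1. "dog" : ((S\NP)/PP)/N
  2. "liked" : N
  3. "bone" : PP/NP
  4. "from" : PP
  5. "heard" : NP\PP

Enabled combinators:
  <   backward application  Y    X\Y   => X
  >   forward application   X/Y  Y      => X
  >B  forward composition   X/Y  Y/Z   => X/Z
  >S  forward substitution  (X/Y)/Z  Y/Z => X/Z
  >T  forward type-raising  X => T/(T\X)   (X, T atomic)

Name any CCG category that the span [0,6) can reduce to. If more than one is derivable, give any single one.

[0,6] S   >
  [0,1] S/(S\NP)   >T
    [0,1] "found" : NP
  [1,6] S\NP   >
    [1,3] (S\NP)/PP   >
      [1,2] "dog" : ((S\NP)/PP)/N
      [2,3] "liked" : N
    [3,6] PP   >
      [3,4] "bone" : PP/NP
      [4,6] NP   >
        [4,5] NP/(NP\PP)   >T
          [4,5] "from" : PP
        [5,6] "heard" : NP\PP

S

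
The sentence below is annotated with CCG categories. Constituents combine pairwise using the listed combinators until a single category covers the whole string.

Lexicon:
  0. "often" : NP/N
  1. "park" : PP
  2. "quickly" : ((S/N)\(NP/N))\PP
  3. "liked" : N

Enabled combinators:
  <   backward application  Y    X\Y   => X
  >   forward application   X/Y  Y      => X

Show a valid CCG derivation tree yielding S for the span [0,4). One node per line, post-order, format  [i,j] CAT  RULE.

[0,1] NP/N  lex  "often"
[1,2] PP  lex  "park"
[2,3] ((S/N)\(NP/N))\PP  lex  "quickly"
[1,3] (S/N)\(NP/N)  <  k=2
[0,3] S/N  <  k=1
[3,4] N  lex  "liked"
[0,4] S  >  k=3

[0,4] S   >
  [0,3] S/N   <
    [0,1] "often" : NP/N
    [1,3] (S/N)\(NP/N)   <
      [1,2] "park" : PP
      [2,3] "quickly" : ((S/N)\(NP/N))\PP
  [3,4] "liked" : N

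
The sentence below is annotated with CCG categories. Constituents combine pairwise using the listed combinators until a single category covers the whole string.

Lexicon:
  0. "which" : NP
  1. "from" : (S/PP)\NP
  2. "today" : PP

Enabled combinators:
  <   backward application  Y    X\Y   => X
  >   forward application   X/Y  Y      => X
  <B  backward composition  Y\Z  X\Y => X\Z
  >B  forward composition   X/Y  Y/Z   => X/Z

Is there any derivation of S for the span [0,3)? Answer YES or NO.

[0,3] S   >
  [0,2] S/PP   <
    [0,1] "which" : NP
    [1,2] "from" : (S/PP)\NP
  [2,3] "today" : PP

YES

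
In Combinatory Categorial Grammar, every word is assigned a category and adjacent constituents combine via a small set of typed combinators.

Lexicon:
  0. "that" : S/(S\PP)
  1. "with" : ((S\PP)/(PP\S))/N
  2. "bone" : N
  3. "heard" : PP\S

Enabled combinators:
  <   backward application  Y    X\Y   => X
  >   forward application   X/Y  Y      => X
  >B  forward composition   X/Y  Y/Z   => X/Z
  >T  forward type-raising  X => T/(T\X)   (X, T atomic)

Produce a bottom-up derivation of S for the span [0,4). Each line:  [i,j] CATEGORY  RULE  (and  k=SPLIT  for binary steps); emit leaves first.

[0,1] S/(S\PP)  lex  "that"
[1,2] ((S\PP)/(PP\S))/N  lex  "with"
[2,3] N  lex  "bone"
[1,3] (S\PP)/(PP\S)  >  k=2
[3,4] PP\S  lex  "heard"
[1,4] S\PP  >  k=3
[0,4] S  >  k=1

[0,4] S   >
  [0,1] "that" : S/(S\PP)
  [1,4] S\PP   >
    [1,3] (S\PP)/(PP\S)   >
      [1,2] "with" : ((S\PP)/(PP\S))/N
      [2,3] "bone" : N
    [3,4] "heard" : PP\S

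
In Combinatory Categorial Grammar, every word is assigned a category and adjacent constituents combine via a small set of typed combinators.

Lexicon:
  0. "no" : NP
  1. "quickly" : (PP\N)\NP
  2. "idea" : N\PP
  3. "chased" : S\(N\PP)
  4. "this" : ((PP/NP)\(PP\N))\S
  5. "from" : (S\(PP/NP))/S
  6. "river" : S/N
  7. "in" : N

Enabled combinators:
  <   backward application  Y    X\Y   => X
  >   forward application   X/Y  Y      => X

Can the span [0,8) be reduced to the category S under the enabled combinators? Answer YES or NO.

YES

[0,8] S   <
  [0,5] PP/NP   <
    [0,2] PP\N   <
      [0,1] "no" : NP
      [1,2] "quickly" : (PP\N)\NP
    [2,5] (PP/NP)\(PP\N)   <
      [2,4] S   <
        [2,3] "idea" : N\PP
        [3,4] "chased" : S\(N\PP)
      [4,5] "this" : ((PP/NP)\(PP\N))\S
  [5,8] S\(PP/NP)   >
    [5,6] "from" : (S\(PP/NP))/S
    [6,8] S   >
      [6,7] "river" : S/N
      [7,8] "in" : N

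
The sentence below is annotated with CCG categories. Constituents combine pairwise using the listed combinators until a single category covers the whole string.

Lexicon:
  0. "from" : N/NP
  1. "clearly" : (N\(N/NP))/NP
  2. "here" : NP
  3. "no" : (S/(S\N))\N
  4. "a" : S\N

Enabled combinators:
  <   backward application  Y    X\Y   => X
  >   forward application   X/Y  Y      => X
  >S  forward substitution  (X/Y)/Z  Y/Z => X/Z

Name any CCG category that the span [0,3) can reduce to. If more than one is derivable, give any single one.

N

[0,5] S   >
  [0,4] S/(S\N)   <
    [0,3] N   <
      [0,1] "from" : N/NP
      [1,3] N\(N/NP)   >
        [1,2] "clearly" : (N\(N/NP))/NP
        [2,3] "here" : NP
    [3,4] "no" : (S/(S\N))\N
  [4,5] "a" : S\N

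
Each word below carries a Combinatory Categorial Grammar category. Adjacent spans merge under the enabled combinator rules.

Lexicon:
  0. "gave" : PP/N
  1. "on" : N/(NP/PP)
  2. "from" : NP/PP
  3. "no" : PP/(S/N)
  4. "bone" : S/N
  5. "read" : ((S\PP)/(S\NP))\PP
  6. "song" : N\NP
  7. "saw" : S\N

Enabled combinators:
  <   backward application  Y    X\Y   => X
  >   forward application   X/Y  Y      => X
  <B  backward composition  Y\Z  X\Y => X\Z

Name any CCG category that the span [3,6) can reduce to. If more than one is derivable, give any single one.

[0,8] S   <
  [0,3] PP   >
    [0,1] "gave" : PP/N
    [1,3] N   >
      [1,2] "on" : N/(NP/PP)
      [2,3] "from" : NP/PP
  [3,8] S\PP   >
    [3,6] (S\PP)/(S\NP)   <
      [3,5] PP   >
        [3,4] "no" : PP/(S/N)
        [4,5] "bone" : S/N
      [5,6] "read" : ((S\PP)/(S\NP))\PP
    [6,8] S\NP   <B
      [6,7] "song" : N\NP
      [7,8] "saw" : S\N

(S\PP)/(S\NP)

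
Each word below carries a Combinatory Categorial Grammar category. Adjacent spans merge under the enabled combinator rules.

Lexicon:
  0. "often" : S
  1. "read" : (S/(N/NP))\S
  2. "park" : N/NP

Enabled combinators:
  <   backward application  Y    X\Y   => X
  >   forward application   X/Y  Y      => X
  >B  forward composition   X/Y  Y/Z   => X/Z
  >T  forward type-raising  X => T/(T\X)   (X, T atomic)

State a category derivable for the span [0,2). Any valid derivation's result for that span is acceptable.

S/(N/NP)

[0,3] S   >
  [0,2] S/(N/NP)   <
    [0,1] "often" : S
    [1,2] "read" : (S/(N/NP))\S
  [2,3] "park" : N/NP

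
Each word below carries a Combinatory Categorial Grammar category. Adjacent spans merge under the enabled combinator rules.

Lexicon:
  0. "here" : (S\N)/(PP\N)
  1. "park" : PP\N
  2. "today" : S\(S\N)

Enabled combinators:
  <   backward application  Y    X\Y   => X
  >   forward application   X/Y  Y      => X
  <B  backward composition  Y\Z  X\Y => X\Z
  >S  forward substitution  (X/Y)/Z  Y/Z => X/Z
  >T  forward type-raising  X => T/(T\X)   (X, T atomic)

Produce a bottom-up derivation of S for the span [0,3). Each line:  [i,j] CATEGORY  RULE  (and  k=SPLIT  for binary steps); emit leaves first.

[0,1] (S\N)/(PP\N)  lex  "here"
[1,2] PP\N  lex  "park"
[0,2] S\N  >  k=1
[2,3] S\(S\N)  lex  "today"
[0,3] S  <  k=2

[0,3] S   <
  [0,2] S\N   >
    [0,1] "here" : (S\N)/(PP\N)
    [1,2] "park" : PP\N
  [2,3] "today" : S\(S\N)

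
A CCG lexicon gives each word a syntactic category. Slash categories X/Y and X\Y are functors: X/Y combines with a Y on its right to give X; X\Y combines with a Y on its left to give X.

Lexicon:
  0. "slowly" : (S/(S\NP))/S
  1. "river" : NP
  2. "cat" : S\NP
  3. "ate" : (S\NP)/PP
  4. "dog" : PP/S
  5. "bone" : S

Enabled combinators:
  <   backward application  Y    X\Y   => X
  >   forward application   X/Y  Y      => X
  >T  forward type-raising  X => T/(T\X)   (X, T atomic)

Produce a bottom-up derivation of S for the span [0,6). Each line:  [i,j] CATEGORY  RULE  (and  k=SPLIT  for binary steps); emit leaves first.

[0,6] S   >
  [0,3] S/(S\NP)   >
    [0,1] "slowly" : (S/(S\NP))/S
    [1,3] S   <
      [1,2] "river" : NP
      [2,3] "cat" : S\NP
  [3,6] S\NP   >
    [3,4] "ate" : (S\NP)/PP
    [4,6] PP   >
      [4,5] "dog" : PP/S
      [5,6] "bone" : S

[0,1] (S/(S\NP))/S  lex  "slowly"
[1,2] NP  lex  "river"
[2,3] S\NP  lex  "cat"
[1,3] S  <  k=2
[0,3] S/(S\NP)  >  k=1
[3,4] (S\NP)/PP  lex  "ate"
[4,5] PP/S  lex  "dog"
[5,6] S  lex  "bone"
[4,6] PP  >  k=5
[3,6] S\NP  >  k=4
[0,6] S  >  k=3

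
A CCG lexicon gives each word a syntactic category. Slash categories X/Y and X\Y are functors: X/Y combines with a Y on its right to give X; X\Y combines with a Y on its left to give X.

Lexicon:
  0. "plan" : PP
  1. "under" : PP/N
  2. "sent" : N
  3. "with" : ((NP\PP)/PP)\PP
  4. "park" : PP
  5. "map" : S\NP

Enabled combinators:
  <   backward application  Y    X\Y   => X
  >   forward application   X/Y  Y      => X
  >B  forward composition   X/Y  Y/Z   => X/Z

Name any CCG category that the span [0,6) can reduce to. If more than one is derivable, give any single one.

S

[0,6] S   <
  [0,5] NP   <
    [0,1] "plan" : PP
    [1,5] NP\PP   >
      [1,4] (NP\PP)/PP   <
        [1,3] PP   >
          [1,2] "under" : PP/N
          [2,3] "sent" : N
        [3,4] "with" : ((NP\PP)/PP)\PP
      [4,5] "park" : PP
  [5,6] "map" : S\NP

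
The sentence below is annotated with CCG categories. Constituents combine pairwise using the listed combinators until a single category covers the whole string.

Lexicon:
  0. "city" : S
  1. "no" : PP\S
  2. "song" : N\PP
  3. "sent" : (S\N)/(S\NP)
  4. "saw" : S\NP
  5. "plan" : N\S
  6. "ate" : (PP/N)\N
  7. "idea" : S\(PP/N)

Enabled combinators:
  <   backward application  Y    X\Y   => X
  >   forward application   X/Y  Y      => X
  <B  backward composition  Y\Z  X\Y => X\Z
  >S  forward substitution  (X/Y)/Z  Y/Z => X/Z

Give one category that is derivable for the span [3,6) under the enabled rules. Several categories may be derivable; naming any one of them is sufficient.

[0,8] S   <
  [0,6] N   <
    [0,1] "city" : S
    [1,6] N\S   <B
      [1,3] N\S   <B
        [1,2] "no" : PP\S
        [2,3] "song" : N\PP
      [3,6] N\N   <B
        [3,5] S\N   >
          [3,4] "sent" : (S\N)/(S\NP)
          [4,5] "saw" : S\NP
        [5,6] "plan" : N\S
  [6,8] S\N   <B
    [6,7] "ate" : (PP/N)\N
    [7,8] "idea" : S\(PP/N)

N\N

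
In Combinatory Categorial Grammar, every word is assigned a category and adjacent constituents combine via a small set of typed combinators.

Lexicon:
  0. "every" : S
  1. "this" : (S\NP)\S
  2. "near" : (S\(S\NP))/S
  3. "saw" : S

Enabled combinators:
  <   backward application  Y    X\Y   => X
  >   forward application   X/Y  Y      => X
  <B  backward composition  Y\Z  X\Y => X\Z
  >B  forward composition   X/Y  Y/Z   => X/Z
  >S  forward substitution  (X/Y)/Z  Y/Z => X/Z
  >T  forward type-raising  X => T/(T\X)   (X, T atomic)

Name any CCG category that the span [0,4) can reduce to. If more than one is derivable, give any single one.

[0,4] S   <
  [0,2] S\NP   <
    [0,1] "every" : S
    [1,2] "this" : (S\NP)\S
  [2,4] S\(S\NP)   >
    [2,3] "near" : (S\(S\NP))/S
    [3,4] "saw" : S

S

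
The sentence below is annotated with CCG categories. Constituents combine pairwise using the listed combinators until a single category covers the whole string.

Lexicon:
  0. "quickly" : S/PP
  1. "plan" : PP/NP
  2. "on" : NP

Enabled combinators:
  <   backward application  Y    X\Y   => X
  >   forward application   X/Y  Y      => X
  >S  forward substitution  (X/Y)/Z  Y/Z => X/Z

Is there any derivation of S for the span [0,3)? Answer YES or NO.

[0,3] S   >
  [0,1] "quickly" : S/PP
  [1,3] PP   >
    [1,2] "plan" : PP/NP
    [2,3] "on" : NP

YES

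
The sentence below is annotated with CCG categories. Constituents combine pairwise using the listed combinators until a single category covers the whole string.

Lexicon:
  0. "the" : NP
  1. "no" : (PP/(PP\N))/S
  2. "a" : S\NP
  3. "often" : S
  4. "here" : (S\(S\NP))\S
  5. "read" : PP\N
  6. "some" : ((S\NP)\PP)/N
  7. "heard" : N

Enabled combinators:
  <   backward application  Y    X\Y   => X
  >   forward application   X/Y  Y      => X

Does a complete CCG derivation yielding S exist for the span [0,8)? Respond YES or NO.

[0,8] S   <
  [0,1] "the" : NP
  [1,8] S\NP   <
    [1,6] PP   >
      [1,5] PP/(PP\N)   >
        [1,2] "no" : (PP/(PP\N))/S
        [2,5] S   <
          [2,3] "a" : S\NP
          [3,5] S\(S\NP)   <
            [3,4] "often" : S
            [4,5] "here" : (S\(S\NP))\S
      [5,6] "read" : PP\N
    [6,8] (S\NP)\PP   >
      [6,7] "some" : ((S\NP)\PP)/N
      [7,8] "heard" : N

YES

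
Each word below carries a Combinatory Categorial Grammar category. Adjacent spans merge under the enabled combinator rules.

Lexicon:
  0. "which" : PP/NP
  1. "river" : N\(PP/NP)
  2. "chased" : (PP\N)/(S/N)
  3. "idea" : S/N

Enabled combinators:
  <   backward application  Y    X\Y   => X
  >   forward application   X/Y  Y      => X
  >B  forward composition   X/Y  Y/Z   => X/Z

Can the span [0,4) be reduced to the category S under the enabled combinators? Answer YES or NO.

NO

PP/NP N\(PP/NP) (PP\N)/(S/N) S/N
CKY chart[0,4] = {PP}; S ∉ chart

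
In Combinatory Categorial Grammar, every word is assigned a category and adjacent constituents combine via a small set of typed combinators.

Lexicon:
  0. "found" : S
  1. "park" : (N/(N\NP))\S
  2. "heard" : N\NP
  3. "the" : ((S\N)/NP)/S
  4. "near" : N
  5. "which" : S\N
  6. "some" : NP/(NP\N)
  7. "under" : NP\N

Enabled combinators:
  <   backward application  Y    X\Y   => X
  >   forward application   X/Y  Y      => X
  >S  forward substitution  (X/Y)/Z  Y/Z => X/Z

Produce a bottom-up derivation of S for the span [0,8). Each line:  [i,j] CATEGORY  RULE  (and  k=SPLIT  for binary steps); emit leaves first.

[0,1] S  lex  "found"
[1,2] (N/(N\NP))\S  lex  "park"
[0,2] N/(N\NP)  <  k=1
[2,3] N\NP  lex  "heard"
[0,3] N  >  k=2
[3,4] ((S\N)/NP)/S  lex  "the"
[4,5] N  lex  "near"
[5,6] S\N  lex  "which"
[4,6] S  <  k=5
[3,6] (S\N)/NP  >  k=4
[6,7] NP/(NP\N)  lex  "some"
[7,8] NP\N  lex  "under"
[6,8] NP  >  k=7
[3,8] S\N  >  k=6
[0,8] S  <  k=3

[0,8] S   <
  [0,3] N   >
    [0,2] N/(N\NP)   <
      [0,1] "found" : S
      [1,2] "park" : (N/(N\NP))\S
    [2,3] "heard" : N\NP
  [3,8] S\N   >
    [3,6] (S\N)/NP   >
      [3,4] "the" : ((S\N)/NP)/S
      [4,6] S   <
        [4,5] "near" : N
        [5,6] "which" : S\N
    [6,8] NP   >
      [6,7] "some" : NP/(NP\N)
      [7,8] "under" : NP\N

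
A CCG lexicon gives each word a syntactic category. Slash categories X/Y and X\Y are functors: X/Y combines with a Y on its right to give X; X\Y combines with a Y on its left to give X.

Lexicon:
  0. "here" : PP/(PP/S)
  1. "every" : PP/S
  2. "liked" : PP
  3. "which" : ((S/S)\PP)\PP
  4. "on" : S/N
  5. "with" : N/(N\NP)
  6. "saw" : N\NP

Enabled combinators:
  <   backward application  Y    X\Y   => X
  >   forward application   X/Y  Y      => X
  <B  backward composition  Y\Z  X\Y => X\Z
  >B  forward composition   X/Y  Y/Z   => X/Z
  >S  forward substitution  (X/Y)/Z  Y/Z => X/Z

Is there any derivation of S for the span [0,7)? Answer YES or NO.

[0,7] S   >
  [0,5] S/N   >B
    [0,4] S/S   <
      [0,2] PP   >
        [0,1] "here" : PP/(PP/S)
        [1,2] "every" : PP/S
      [2,4] (S/S)\PP   <
        [2,3] "liked" : PP
        [3,4] "which" : ((S/S)\PP)\PP
    [4,5] "on" : S/N
  [5,7] N   >
    [5,6] "with" : N/(N\NP)
    [6,7] "saw" : N\NP

YES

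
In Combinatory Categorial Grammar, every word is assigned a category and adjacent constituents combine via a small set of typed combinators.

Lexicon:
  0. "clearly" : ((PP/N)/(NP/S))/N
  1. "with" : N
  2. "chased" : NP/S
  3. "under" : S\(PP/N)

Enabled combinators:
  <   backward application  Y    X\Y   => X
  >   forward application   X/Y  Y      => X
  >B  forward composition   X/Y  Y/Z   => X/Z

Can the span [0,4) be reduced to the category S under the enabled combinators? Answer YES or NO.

YES

[0,4] S   <
  [0,3] PP/N   >
    [0,2] (PP/N)/(NP/S)   >
      [0,1] "clearly" : ((PP/N)/(NP/S))/N
      [1,2] "with" : N
    [2,3] "chased" : NP/S
  [3,4] "under" : S\(PP/N)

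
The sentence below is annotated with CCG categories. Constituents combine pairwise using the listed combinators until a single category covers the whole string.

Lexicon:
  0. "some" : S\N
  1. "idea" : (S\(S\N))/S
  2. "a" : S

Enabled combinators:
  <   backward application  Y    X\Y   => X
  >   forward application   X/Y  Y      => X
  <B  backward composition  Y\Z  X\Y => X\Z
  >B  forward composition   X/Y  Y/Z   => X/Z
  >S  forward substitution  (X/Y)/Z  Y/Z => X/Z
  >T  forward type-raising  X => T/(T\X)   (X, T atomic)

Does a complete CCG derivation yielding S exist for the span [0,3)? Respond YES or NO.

YES

[0,3] S   <
  [0,1] "some" : S\N
  [1,3] S\(S\N)   >
    [1,2] "idea" : (S\(S\N))/S
    [2,3] "a" : S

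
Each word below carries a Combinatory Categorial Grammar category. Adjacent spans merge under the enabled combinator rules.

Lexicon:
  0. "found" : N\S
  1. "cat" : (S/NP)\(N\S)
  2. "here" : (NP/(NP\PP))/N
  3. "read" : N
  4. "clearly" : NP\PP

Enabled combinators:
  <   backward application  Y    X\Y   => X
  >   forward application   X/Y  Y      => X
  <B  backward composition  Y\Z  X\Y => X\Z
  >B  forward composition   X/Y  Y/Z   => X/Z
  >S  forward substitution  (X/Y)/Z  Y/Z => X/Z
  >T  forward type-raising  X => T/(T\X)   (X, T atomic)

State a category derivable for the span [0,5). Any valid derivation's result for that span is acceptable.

[0,5] S   >
  [0,2] S/NP   <
    [0,1] "found" : N\S
    [1,2] "cat" : (S/NP)\(N\S)
  [2,5] NP   >
    [2,4] NP/(NP\PP)   >
      [2,3] "here" : (NP/(NP\PP))/N
      [3,4] "read" : N
    [4,5] "clearly" : NP\PP

S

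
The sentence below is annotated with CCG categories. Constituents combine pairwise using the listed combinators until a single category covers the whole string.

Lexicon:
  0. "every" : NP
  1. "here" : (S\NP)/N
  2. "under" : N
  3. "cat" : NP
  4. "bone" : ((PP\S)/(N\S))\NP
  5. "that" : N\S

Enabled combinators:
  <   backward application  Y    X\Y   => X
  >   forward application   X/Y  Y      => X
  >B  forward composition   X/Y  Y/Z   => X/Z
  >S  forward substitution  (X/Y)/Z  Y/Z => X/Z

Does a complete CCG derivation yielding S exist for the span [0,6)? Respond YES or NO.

NO

NP (S\NP)/N N NP ((PP\S)/(N\S))\NP N\S
CKY chart[0,6] = {PP}; S ∉ chart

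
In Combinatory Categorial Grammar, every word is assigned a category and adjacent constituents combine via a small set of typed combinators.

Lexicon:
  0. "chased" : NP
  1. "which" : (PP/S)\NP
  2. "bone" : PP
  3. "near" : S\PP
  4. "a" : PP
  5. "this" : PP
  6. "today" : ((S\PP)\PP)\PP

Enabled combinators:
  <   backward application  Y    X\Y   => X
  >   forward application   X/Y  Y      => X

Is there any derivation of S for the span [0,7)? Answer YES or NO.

[0,7] S   <
  [0,4] PP   >
    [0,2] PP/S   <
      [0,1] "chased" : NP
      [1,2] "which" : (PP/S)\NP
    [2,4] S   <
      [2,3] "bone" : PP
      [3,4] "near" : S\PP
  [4,7] S\PP   <
    [4,5] "a" : PP
    [5,7] (S\PP)\PP   <
      [5,6] "this" : PP
      [6,7] "today" : ((S\PP)\PP)\PP

YES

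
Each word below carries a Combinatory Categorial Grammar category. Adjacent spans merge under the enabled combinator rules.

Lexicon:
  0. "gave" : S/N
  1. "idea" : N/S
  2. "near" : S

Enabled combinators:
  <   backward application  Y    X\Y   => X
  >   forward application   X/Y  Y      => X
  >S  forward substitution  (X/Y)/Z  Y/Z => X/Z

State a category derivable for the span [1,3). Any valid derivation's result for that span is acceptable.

[0,3] S   >
  [0,1] "gave" : S/N
  [1,3] N   >
    [1,2] "idea" : N/S
    [2,3] "near" : S

N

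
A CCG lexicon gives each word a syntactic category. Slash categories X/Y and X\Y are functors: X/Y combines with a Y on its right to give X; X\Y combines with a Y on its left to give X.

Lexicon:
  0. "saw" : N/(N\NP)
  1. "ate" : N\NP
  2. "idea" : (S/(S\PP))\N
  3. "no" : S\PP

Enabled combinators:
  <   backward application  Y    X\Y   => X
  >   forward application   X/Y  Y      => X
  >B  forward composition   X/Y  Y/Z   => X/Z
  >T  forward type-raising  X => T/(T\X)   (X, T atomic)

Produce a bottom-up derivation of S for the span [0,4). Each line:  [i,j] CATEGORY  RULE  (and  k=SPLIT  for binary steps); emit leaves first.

[0,1] N/(N\NP)  lex  "saw"
[1,2] N\NP  lex  "ate"
[0,2] N  >  k=1
[2,3] (S/(S\PP))\N  lex  "idea"
[0,3] S/(S\PP)  <  k=2
[3,4] S\PP  lex  "no"
[0,4] S  >  k=3

[0,4] S   >
  [0,3] S/(S\PP)   <
    [0,2] N   >
      [0,1] "saw" : N/(N\NP)
      [1,2] "ate" : N\NP
    [2,3] "idea" : (S/(S\PP))\N
  [3,4] "no" : S\PP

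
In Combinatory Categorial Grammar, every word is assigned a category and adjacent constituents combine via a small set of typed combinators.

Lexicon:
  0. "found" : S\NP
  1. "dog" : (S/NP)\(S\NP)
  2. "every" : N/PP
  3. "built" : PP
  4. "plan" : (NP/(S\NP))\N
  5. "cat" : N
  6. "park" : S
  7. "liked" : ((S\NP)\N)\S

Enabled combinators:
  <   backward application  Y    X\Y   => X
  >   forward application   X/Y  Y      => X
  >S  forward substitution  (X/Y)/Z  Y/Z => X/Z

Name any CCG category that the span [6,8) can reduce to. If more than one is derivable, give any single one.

[0,8] S   >
  [0,2] S/NP   <
    [0,1] "found" : S\NP
    [1,2] "dog" : (S/NP)\(S\NP)
  [2,8] NP   >
    [2,5] NP/(S\NP)   <
      [2,4] N   >
        [2,3] "every" : N/PP
        [3,4] "built" : PP
      [4,5] "plan" : (NP/(S\NP))\N
    [5,8] S\NP   <
      [5,6] "cat" : N
      [6,8] (S\NP)\N   <
        [6,7] "park" : S
        [7,8] "liked" : ((S\NP)\N)\S

(S\NP)\N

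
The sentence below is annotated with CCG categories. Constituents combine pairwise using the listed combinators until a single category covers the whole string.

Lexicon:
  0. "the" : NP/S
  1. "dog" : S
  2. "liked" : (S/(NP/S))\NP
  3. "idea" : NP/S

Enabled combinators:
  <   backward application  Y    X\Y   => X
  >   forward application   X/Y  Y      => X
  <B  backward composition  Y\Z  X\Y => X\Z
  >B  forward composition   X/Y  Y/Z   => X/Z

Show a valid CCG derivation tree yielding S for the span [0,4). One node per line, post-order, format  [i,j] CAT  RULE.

[0,1] NP/S  lex  "the"
[1,2] S  lex  "dog"
[0,2] NP  >  k=1
[2,3] (S/(NP/S))\NP  lex  "liked"
[0,3] S/(NP/S)  <  k=2
[3,4] NP/S  lex  "idea"
[0,4] S  >  k=3

[0,4] S   >
  [0,3] S/(NP/S)   <
    [0,2] NP   >
      [0,1] "the" : NP/S
      [1,2] "dog" : S
    [2,3] "liked" : (S/(NP/S))\NP
  [3,4] "idea" : NP/S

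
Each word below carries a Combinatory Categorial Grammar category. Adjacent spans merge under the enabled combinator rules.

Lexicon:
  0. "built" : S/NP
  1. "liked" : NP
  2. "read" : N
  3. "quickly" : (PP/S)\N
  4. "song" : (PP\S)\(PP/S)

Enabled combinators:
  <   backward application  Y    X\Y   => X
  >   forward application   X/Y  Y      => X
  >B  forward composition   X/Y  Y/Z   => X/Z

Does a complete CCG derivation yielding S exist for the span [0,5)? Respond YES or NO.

NO

S/NP NP N (PP/S)\N (PP\S)\(PP/S)
CKY chart[0,5] = {PP}; S ∉ chart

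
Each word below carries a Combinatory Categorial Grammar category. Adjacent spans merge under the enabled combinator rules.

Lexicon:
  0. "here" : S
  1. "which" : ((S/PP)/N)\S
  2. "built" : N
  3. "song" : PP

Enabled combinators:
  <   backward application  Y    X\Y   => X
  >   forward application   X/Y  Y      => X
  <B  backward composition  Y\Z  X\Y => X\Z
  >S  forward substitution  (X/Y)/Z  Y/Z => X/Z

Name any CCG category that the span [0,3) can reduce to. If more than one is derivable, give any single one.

S/PP

[0,4] S   >
  [0,3] S/PP   >
    [0,2] (S/PP)/N   <
      [0,1] "here" : S
      [1,2] "which" : ((S/PP)/N)\S
    [2,3] "built" : N
  [3,4] "song" : PP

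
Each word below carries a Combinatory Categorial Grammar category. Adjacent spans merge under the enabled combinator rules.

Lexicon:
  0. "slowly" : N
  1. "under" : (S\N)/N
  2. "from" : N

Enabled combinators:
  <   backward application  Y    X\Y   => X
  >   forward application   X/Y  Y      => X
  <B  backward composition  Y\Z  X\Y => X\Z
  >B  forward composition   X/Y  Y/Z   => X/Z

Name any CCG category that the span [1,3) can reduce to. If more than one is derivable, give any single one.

[0,3] S   <
  [0,1] "slowly" : N
  [1,3] S\N   >
    [1,2] "under" : (S\N)/N
    [2,3] "from" : N

S\N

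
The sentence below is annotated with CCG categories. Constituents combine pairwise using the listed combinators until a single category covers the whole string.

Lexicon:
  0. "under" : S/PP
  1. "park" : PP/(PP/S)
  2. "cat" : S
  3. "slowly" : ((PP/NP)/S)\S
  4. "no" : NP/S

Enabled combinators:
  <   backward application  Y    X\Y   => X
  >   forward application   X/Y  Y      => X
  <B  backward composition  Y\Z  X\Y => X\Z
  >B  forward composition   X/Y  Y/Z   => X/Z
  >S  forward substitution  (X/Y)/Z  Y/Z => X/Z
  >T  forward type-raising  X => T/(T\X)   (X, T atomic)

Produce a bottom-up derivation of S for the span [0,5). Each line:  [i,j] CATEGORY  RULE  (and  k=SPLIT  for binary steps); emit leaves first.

[0,1] S/PP  lex  "under"
[1,2] PP/(PP/S)  lex  "park"
[2,3] S  lex  "cat"
[3,4] ((PP/NP)/S)\S  lex  "slowly"
[2,4] (PP/NP)/S  <  k=3
[4,5] NP/S  lex  "no"
[2,5] PP/S  >S  k=4
[1,5] PP  >  k=2
[0,5] S  >  k=1

[0,5] S   >
  [0,1] "under" : S/PP
  [1,5] PP   >
    [1,2] "park" : PP/(PP/S)
    [2,5] PP/S   >S
      [2,4] (PP/NP)/S   <
        [2,3] "cat" : S
        [3,4] "slowly" : ((PP/NP)/S)\S
      [4,5] "no" : NP/S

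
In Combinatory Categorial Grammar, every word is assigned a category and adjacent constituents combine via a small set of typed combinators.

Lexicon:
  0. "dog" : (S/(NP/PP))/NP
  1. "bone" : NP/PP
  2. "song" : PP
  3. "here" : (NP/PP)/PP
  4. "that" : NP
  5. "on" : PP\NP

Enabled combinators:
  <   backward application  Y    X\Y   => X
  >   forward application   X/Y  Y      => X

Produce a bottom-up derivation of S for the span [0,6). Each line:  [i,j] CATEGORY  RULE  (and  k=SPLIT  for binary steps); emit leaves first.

[0,1] (S/(NP/PP))/NP  lex  "dog"
[1,2] NP/PP  lex  "bone"
[2,3] PP  lex  "song"
[1,3] NP  >  k=2
[0,3] S/(NP/PP)  >  k=1
[3,4] (NP/PP)/PP  lex  "here"
[4,5] NP  lex  "that"
[5,6] PP\NP  lex  "on"
[4,6] PP  <  k=5
[3,6] NP/PP  >  k=4
[0,6] S  >  k=3

[0,6] S   >
  [0,3] S/(NP/PP)   >
    [0,1] "dog" : (S/(NP/PP))/NP
    [1,3] NP   >
      [1,2] "bone" : NP/PP
      [2,3] "song" : PP
  [3,6] NP/PP   >
    [3,4] "here" : (NP/PP)/PP
    [4,6] PP   <
      [4,5] "that" : NP
      [5,6] "on" : PP\NP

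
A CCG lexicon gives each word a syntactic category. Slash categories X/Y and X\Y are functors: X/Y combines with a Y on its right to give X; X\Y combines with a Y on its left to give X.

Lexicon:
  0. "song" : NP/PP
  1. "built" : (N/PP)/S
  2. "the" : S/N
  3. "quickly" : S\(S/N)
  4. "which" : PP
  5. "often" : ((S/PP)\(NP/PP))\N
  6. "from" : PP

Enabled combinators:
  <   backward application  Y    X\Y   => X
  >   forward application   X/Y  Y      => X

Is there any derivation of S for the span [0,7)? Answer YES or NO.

[0,7] S   >
  [0,6] S/PP   <
    [0,1] "song" : NP/PP
    [1,6] (S/PP)\(NP/PP)   <
      [1,5] N   >
        [1,4] N/PP   >
          [1,2] "built" : (N/PP)/S
          [2,4] S   <
            [2,3] "the" : S/N
            [3,4] "quickly" : S\(S/N)
        [4,5] "which" : PP
      [5,6] "often" : ((S/PP)\(NP/PP))\N
  [6,7] "from" : PP

YES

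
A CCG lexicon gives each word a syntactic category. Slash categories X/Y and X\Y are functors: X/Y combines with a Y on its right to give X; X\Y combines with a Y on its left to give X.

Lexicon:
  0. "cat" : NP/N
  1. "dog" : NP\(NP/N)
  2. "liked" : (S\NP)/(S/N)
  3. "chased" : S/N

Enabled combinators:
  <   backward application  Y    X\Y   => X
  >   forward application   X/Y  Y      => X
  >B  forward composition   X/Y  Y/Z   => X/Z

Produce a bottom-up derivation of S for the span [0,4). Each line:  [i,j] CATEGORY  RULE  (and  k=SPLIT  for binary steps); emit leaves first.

[0,4] S   <
  [0,2] NP   <
    [0,1] "cat" : NP/N
    [1,2] "dog" : NP\(NP/N)
  [2,4] S\NP   >
    [2,3] "liked" : (S\NP)/(S/N)
    [3,4] "chased" : S/N

[0,1] NP/N  lex  "cat"
[1,2] NP\(NP/N)  lex  "dog"
[0,2] NP  <  k=1
[2,3] (S\NP)/(S/N)  lex  "liked"
[3,4] S/N  lex  "chased"
[2,4] S\NP  >  k=3
[0,4] S  <  k=2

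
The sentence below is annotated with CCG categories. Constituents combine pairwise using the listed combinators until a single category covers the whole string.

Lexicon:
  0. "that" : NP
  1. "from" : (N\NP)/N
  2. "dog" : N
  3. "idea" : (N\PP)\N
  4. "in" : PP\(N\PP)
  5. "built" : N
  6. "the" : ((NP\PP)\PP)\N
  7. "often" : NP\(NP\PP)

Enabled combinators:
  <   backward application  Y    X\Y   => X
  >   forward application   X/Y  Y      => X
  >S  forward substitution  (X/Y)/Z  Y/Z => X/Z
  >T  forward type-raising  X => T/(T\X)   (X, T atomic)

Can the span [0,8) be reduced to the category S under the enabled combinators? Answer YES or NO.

NP (N\NP)/N N (N\PP)\N PP\(N\PP) N ((NP\PP)\PP)\N NP\(NP\PP)
CKY chart[0,8] = {N/(N\NP), NP, NP/(NP\NP), PP/(PP\NP), S/(S\NP)}; S ∉ chart

NO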